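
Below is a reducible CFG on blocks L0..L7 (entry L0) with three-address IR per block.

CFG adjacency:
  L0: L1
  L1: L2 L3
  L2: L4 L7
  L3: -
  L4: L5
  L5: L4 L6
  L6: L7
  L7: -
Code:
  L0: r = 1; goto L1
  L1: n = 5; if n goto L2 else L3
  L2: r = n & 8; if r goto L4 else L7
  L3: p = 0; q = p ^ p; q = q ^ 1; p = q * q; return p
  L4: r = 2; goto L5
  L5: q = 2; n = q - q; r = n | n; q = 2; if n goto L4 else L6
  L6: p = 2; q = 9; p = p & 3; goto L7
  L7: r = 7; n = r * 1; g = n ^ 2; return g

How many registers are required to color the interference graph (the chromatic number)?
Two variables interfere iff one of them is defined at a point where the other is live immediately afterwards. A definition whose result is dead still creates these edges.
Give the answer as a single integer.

Answer: 2

Analysis:
def/use:
  L0: {r} / ∅
  L1: {n} / ∅
  L2: {r} / {n}
  L3: {p,q} / ∅
  L4: {r} / ∅
  L5: {n,q,r} / ∅
  L6: {p,q} / ∅
  L7: {g,n,r} / ∅

Live sets:
  L0 li=∅ lo=∅
  L1 li=∅ lo={n}
  L2 li={n} lo=∅
  L3 li=∅ lo=∅
  L4 li=∅ lo=∅
  L5 li=∅ lo=∅
  L6 li=∅ lo=∅
  L7 li=∅ lo=∅

Interfere edges:
  g↔∅
  n↔{q,r}
  p↔{q}
  q↔{n,p}
  r↔{n}

Colouring:
  {n,q} pairwise interfere (2-clique) ⇒ χ ≥ 2
  2-colouring: r0={g,n,p}  r1={q,r}
  χ = 2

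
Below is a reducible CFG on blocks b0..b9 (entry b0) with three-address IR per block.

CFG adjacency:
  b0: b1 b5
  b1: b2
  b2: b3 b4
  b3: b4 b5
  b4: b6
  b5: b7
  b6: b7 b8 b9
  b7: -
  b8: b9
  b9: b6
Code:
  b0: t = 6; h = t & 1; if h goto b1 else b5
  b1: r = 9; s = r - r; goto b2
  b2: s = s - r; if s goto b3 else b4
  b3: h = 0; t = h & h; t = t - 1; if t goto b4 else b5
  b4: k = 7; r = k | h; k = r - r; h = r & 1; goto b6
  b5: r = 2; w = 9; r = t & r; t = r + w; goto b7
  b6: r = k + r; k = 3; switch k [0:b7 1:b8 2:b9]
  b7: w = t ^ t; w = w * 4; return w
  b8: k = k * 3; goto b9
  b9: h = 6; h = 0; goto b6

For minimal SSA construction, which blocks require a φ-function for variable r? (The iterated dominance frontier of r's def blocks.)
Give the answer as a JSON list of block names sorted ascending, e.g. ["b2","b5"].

Answer: ["b5", "b6", "b7"]

Working:
idom tree: b1←b0 b2←b1 b3←b2 b4←b2 b5←b0 b6←b4 b7←b0 b8←b6 b9←b6
Join-block Dom:
  b4: preds {b2,b3}: {b0,b1,b2} ∩ {b0,b1,b2,b3} = {b0,b1,b2}; idom=b2
  b5: preds {b0,b3}: {b0} ∩ {b0,b1,b2,b3} = {b0}; idom=b0
  b6: preds {b4,b9}: {b0,b1,b2,b4} ∩ {b0,b1,b2,b4,b6,b9} = {b0,b1,b2,b4}; idom=b4
  b7: preds {b5,b6}: {b0,b5} ∩ {b0,b1,b2,b4,b6} = {b0}; idom=b0
  b9: preds {b6,b8}: {b0,b1,b2,b4,b6} ∩ {b0,b1,b2,b4,b6,b8} = {b0,b1,b2,b4,b6}; idom=b6

Frontier:
  join b4 pred b2: · stop@b2
  join b4 pred b3: b3 stop@b2
  join b5 pred b0: · stop@b0
  join b5 pred b3: b3→b2→b1 stop@b0
  join b6 pred b4: · stop@b4
  join b6 pred b9: b9→b6 stop@b4
  join b7 pred b5: b5 stop@b0
  join b7 pred b6: b6→b4→b2→b1 stop@b0
  join b9 pred b6: · stop@b6
  join b9 pred b8: b8 stop@b6
  DF(b0)=∅
  DF(b1)={b5,b7}
  DF(b2)={b5,b7}
  DF(b3)={b4,b5}
  DF(b4)={b7}
  DF(b5)={b7}
  DF(b6)={b6,b7}
  DF(b7)=∅
  DF(b8)={b9}
  DF(b9)={b6}

φ for r: defs {b1,b4,b5,b6}
  DF⁺ = {b5,b6,b7}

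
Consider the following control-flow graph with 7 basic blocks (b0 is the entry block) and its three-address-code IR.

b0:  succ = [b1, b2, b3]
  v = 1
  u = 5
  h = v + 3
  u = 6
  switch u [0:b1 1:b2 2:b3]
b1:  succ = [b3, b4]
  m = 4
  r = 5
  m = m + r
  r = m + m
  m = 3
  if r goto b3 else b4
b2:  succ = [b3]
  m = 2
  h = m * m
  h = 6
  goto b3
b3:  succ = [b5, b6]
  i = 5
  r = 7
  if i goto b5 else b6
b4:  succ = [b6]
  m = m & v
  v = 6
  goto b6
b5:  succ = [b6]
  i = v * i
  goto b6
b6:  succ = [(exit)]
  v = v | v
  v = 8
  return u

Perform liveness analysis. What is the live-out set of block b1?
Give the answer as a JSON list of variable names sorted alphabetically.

Per-block:
  b0 def {h,u,v} use ∅
  b1 def {m,r} use ∅
  b2 def {h,m} use ∅
  b3 def {i,r} use ∅
  b4 def {m,v} use {m,v}
  b5 def {i} use {i,v}
  b6 def {v} use {u,v}

Liveness:
  live b0: ∅→{u,v}
  live b1: {u,v}→{m,u,v}
  live b2: {u,v}→{u,v}
  live b3: {u,v}→{i,u,v}
  live b4: {m,u,v}→{u,v}
  live b5: {i,u,v}→{u,v}
  live b6: {u,v}→∅

live-out(b1) = ["m", "u", "v"]

Answer: ["m", "u", "v"]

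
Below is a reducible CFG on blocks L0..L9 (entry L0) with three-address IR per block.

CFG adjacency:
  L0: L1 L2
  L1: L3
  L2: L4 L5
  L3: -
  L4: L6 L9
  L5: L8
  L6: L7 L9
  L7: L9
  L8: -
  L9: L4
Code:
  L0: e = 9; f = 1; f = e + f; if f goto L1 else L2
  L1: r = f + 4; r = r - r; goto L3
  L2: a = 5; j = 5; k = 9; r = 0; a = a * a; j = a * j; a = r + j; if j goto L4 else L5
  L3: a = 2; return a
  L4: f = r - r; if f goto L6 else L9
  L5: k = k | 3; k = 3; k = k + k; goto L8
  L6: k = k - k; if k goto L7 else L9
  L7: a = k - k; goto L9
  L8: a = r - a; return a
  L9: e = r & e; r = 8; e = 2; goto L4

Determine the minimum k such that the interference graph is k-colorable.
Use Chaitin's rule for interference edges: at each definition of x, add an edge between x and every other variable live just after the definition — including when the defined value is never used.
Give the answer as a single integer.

def/use:
  L0: def={e,f} ue=∅
  L1: def={r} ue={f}
  L2: def={a,j,k,r} ue=∅
  L3: def={a} ue=∅
  L4: def={f} ue={r}
  L5: def={k} ue={k}
  L6: def={k} ue={k}
  L7: def={a} ue={k}
  L8: def={a} ue={a,r}
  L9: def={e,r} ue={e,r}

Liveness:
  L0 li=∅ lo={e,f}
  L1 li={f} lo=∅
  L2 li={e} lo={a,e,k,r}
  L3 li=∅ lo=∅
  L4 li={e,k,r} lo={e,k,r}
  L5 li={a,k,r} lo={a,r}
  L6 li={e,k,r} lo={e,k,r}
  L7 li={e,k,r} lo={e,k,r}
  L8 li={a,r} lo=∅
  L9 li={e,k,r} lo={e,k,r}

Interference:
  a: {e,j,k,r}
  e: {a,f,j,k,r}
  f: {e,k,r}
  j: {a,e,k,r}
  k: {a,e,f,j,r}
  r: {a,e,f,j,k}

Registers:
  {a,e,j,k,r} pairwise interfere (5-clique) ⇒ χ ≥ 5
  5-colouring: R0={e}  R1={k}  R2={r}  R3={a,f}  R4={j}
  χ = 5

Answer: 5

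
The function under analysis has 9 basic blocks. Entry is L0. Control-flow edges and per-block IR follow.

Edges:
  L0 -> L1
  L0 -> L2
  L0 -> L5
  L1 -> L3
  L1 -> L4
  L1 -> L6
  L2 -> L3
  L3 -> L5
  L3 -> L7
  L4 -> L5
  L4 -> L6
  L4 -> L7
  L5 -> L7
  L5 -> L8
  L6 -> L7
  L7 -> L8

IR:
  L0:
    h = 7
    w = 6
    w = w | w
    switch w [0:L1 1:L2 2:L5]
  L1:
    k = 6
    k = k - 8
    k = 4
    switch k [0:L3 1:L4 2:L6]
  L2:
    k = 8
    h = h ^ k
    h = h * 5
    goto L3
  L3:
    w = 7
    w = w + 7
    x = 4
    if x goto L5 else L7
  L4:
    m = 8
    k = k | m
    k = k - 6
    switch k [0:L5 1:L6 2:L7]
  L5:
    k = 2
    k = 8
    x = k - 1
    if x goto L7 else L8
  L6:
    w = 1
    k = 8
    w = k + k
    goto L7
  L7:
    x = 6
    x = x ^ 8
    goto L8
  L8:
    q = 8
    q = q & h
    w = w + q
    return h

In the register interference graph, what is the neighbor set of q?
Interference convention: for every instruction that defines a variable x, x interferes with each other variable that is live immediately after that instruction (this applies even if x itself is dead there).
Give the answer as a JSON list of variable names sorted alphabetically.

Per-block:
  L0: {h,w} / ∅
  L1: {k} / ∅
  L2: {h,k} / {h}
  L3: {w,x} / ∅
  L4: {k,m} / {k}
  L5: {k,x} / ∅
  L6: {k,w} / ∅
  L7: {x} / ∅
  L8: {q,w} / {h,w}

Live sets:
  live L0: ∅→{h,w}
  live L1: {h,w}→{h,k,w}
  live L2: {h}→{h}
  live L3: {h}→{h,w}
  live L4: {h,k,w}→{h,w}
  live L5: {h,w}→{h,w}
  live L6: {h}→{h,w}
  live L7: {h,w}→{h,w}
  live L8: {h,w}→∅

Interfere edges:
  h↔{k,m,q,w,x}
  k↔{h,m,w}
  m↔{h,k,w}
  q↔{h,w}
  w↔{h,k,m,q,x}
  x↔{h,w}

N(q) = ["h", "w"]

Answer: ["h", "w"]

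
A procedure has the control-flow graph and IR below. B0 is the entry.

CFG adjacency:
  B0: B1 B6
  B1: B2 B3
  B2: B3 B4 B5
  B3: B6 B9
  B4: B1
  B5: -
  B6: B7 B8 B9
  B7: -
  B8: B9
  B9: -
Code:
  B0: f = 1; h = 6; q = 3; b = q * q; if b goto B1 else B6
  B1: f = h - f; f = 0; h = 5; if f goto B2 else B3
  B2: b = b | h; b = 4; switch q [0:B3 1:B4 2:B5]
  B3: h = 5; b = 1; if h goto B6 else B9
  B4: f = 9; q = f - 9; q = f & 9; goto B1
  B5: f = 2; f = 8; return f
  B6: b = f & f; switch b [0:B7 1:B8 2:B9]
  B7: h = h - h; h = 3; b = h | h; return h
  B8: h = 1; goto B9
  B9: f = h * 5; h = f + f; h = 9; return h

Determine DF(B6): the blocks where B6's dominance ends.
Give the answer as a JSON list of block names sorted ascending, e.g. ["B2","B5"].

Answer: ["B9"]

Working:
idom tree: B1←B0 B2←B1 B3←B1 B4←B2 B5←B2 B6←B0 B7←B6 B8←B6 B9←B0
Join-block Dom:
  B1: preds {B0,B4}: {B0} ∩ {B0,B1,B2,B4} = {B0}; idom=B0
  B3: preds {B1,B2}: {B0,B1} ∩ {B0,B1,B2} = {B0,B1}; idom=B1
  B6: preds {B0,B3}: {B0} ∩ {B0,B1,B3} = {B0}; idom=B0
  B9: preds {B3,B6,B8}: {B0,B1,B3} ∩ {B0,B6} ∩ {B0,B6,B8} = {B0}; idom=B0

DF derivation:
  join B1 pred B0: · stop@B0
  join B1 pred B4: B4→B2→B1 stop@B0
  join B3 pred B1: · stop@B1
  join B3 pred B2: B2 stop@B1
  join B6 pred B0: · stop@B0
  join B6 pred B3: B3→B1 stop@B0
  join B9 pred B3: B3→B1 stop@B0
  join B9 pred B6: B6 stop@B0
  join B9 pred B8: B8→B6 stop@B0
  B0 → ∅
  B1 → {B1,B6,B9}
  B2 → {B1,B3}
  B3 → {B6,B9}
  B4 → {B1}
  B5 → ∅
  B6 → {B9}
  B7 → ∅
  B8 → {B9}
  B9 → ∅

DF(B6) = ["B9"]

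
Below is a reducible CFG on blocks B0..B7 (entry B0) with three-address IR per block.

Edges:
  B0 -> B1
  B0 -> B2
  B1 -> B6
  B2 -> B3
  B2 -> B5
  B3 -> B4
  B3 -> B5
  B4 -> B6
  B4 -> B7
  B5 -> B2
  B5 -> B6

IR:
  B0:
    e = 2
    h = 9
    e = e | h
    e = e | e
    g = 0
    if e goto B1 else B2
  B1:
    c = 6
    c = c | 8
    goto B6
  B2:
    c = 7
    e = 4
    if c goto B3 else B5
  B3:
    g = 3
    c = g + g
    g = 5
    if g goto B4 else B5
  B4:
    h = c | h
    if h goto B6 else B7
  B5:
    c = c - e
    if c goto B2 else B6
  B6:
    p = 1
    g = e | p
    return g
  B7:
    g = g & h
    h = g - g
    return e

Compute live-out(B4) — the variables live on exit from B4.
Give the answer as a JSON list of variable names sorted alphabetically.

Block summaries:
  B0: def={e,g,h} ue=∅
  B1: def={c} ue=∅
  B2: def={c,e} ue=∅
  B3: def={c,g} ue=∅
  B4: def={h} ue={c,h}
  B5: def={c} ue={c,e}
  B6: def={g,p} ue={e}
  B7: def={g,h} ue={e,g,h}

Live sets:
  live B0: ∅→{e,h}
  live B1: {e}→{e}
  live B2: {h}→{c,e,h}
  live B3: {e,h}→{c,e,g,h}
  live B4: {c,e,g,h}→{e,g,h}
  live B5: {c,e,h}→{e,h}
  live B6: {e}→∅
  live B7: {e,g,h}→∅

live-out(B4) = ["e", "g", "h"]

Answer: ["e", "g", "h"]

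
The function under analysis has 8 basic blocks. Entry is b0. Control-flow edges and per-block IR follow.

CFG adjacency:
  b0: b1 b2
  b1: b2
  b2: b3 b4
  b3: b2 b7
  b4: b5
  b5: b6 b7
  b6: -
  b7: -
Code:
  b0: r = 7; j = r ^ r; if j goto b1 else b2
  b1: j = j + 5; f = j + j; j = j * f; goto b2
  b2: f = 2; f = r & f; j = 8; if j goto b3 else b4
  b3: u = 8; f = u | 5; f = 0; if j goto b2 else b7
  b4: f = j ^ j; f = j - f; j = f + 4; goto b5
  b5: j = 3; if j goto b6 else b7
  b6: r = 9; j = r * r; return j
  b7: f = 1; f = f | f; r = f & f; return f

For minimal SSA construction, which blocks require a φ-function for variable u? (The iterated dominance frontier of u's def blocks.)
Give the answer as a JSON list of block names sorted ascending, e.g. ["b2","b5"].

idom tree: b1←b0 b2←b0 b3←b2 b4←b2 b5←b4 b6←b5 b7←b2
Dom at joins:
  b2: preds {b0,b1,b3}: {b0} ∩ {b0,b1} ∩ {b0,b2,b3} = {b0}; idom=b0
  b7: preds {b3,b5}: {b0,b2,b3} ∩ {b0,b2,b4,b5} = {b0,b2}; idom=b2

Frontier:
  join b2 pred b0: · stop@b0
  join b2 pred b1: b1 stop@b0
  join b2 pred b3: b3→b2 stop@b0
  join b7 pred b3: b3 stop@b2
  join b7 pred b5: b5→b4 stop@b2
  b0 → ∅
  b1 → {b2}
  b2 → {b2}
  b3 → {b2,b7}
  b4 → {b7}
  b5 → {b7}
  b6 → ∅
  b7 → ∅

φ for u: defs {b3}
  DF⁺ = {b2,b7}

Answer: ["b2", "b7"]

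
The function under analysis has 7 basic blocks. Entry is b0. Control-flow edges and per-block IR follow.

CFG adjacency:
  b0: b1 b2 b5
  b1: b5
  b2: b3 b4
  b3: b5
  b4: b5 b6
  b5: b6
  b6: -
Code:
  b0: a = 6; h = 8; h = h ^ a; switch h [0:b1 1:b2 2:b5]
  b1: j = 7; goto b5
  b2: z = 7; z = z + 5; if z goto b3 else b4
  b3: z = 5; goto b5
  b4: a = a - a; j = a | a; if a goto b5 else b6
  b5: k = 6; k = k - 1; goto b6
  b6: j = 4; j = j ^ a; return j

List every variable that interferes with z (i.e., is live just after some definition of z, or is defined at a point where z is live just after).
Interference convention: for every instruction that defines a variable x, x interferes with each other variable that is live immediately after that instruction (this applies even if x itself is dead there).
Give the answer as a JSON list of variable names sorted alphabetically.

Per-block:
  b0 def {a,h} use ∅
  b1 def {j} use ∅
  b2 def {z} use ∅
  b3 def {z} use ∅
  b4 def {a,j} use {a}
  b5 def {k} use ∅
  b6 def {j} use {a}

Backward fixpoint:
  live b0: ∅→{a}
  live b1: {a}→{a}
  live b2: {a}→{a}
  live b3: {a}→{a}
  live b4: {a}→{a}
  live b5: {a}→{a}
  live b6: {a}→∅

Interfere edges:
  a↔{h,j,k,z}
  h↔{a}
  j↔{a}
  k↔{a}
  z↔{a}

N(z) = ["a"]

Answer: ["a"]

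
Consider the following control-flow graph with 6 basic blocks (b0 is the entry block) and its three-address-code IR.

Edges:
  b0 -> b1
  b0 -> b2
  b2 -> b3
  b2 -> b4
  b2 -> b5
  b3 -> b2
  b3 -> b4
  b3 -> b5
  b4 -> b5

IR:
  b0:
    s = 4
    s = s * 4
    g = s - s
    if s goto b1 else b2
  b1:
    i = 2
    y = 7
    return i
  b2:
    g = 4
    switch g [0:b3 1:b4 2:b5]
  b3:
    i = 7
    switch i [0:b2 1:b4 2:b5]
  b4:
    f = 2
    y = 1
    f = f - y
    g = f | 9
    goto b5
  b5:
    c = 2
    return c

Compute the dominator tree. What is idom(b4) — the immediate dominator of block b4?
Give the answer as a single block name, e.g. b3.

idom tree: b1←b0 b2←b0 b3←b2 b4←b2 b5←b2
Join-block Dom:
  b2: preds {b0,b3}: {b0} ∩ {b0,b2,b3} = {b0}; idom=b0
  b4: preds {b2,b3}: {b0,b2} ∩ {b0,b2,b3} = {b0,b2}; idom=b2
  b5: preds {b2,b3,b4}: {b0,b2} ∩ {b0,b2,b3} ∩ {b0,b2,b4} = {b0,b2}; idom=b2

idom(b4) = b2

Answer: b2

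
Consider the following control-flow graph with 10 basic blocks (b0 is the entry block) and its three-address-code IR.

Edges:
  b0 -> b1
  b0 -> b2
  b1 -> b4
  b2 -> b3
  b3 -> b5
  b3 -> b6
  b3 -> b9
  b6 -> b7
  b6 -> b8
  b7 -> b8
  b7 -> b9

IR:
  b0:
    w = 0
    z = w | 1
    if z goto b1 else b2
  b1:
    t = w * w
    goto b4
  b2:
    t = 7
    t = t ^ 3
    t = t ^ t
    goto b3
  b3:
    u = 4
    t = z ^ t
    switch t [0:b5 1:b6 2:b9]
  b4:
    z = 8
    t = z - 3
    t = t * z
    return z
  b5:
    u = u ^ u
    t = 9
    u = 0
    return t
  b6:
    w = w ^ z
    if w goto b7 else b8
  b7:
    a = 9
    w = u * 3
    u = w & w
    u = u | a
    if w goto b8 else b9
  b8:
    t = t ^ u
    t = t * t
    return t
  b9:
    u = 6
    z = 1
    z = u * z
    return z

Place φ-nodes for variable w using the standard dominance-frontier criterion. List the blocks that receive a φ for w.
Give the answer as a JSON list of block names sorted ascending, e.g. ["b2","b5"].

idom tree: b1←b0 b2←b0 b3←b2 b4←b1 b5←b3 b6←b3 b7←b6 b8←b6 b9←b3
Dom at joins:
  b8: preds {b6,b7}: {b0,b2,b3,b6} ∩ {b0,b2,b3,b6,b7} = {b0,b2,b3,b6}; idom=b6
  b9: preds {b3,b7}: {b0,b2,b3} ∩ {b0,b2,b3,b6,b7} = {b0,b2,b3}; idom=b3

DF walk-up:
  b8←b6: walk · to b6
  b8←b7: walk b7 to b6
  b9←b3: walk · to b3
  b9←b7: walk b7→b6 to b3
  DF(b0)=∅
  DF(b1)=∅
  DF(b2)=∅
  DF(b3)=∅
  DF(b4)=∅
  DF(b5)=∅
  DF(b6)={b9}
  DF(b7)={b8,b9}
  DF(b8)=∅
  DF(b9)=∅

φ for w: defs {b0,b6,b7}
  DF⁺ = {b8,b9}

Answer: ["b8", "b9"]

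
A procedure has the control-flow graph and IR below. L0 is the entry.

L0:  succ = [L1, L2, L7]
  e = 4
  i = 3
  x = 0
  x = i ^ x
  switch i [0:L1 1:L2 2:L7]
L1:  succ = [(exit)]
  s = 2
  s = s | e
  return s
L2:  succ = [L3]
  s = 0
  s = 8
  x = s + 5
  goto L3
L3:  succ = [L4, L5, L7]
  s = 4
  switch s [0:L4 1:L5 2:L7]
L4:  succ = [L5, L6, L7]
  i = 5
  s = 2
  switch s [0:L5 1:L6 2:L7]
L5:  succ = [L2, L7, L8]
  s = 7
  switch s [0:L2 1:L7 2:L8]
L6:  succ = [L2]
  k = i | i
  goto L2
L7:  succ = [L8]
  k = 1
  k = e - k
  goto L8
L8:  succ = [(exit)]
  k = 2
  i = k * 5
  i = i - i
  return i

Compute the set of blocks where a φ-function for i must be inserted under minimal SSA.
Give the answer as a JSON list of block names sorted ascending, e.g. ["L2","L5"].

Answer: ["L2", "L5", "L7", "L8"]

Analysis:
idom tree: L1←L0 L2←L0 L3←L2 L4←L3 L5←L3 L6←L4 L7←L0 L8←L0
Join-block Dom:
  L2: preds {L0,L5,L6}: {L0} ∩ {L0,L2,L3,L5} ∩ {L0,L2,L3,L4,L6} = {L0}; idom=L0
  L5: preds {L3,L4}: {L0,L2,L3} ∩ {L0,L2,L3,L4} = {L0,L2,L3}; idom=L3
  L7: preds {L0,L3,L4,L5}: {L0} ∩ {L0,L2,L3} ∩ {L0,L2,L3,L4} ∩ {L0,L2,L3,L5} = {L0}; idom=L0
  L8: preds {L5,L7}: {L0,L2,L3,L5} ∩ {L0,L7} = {L0}; idom=L0

Frontier:
  L2←L0: walk · to L0
  L2←L5: walk L5→L3→L2 to L0
  L2←L6: walk L6→L4→L3→L2 to L0
  L5←L3: walk · to L3
  L5←L4: walk L4 to L3
  L7←L0: walk · to L0
  L7←L3: walk L3→L2 to L0
  L7←L4: walk L4→L3→L2 to L0
  L7←L5: walk L5→L3→L2 to L0
  L8←L5: walk L5→L3→L2 to L0
  L8←L7: walk L7 to L0
  L0: DF=∅
  L1: DF=∅
  L2: DF={L2,L7,L8}
  L3: DF={L2,L7,L8}
  L4: DF={L2,L5,L7}
  L5: DF={L2,L7,L8}
  L6: DF={L2}
  L7: DF={L8}
  L8: DF=∅

φ for i: defs {L0,L4,L8}
  DF⁺ = {L2,L5,L7,L8}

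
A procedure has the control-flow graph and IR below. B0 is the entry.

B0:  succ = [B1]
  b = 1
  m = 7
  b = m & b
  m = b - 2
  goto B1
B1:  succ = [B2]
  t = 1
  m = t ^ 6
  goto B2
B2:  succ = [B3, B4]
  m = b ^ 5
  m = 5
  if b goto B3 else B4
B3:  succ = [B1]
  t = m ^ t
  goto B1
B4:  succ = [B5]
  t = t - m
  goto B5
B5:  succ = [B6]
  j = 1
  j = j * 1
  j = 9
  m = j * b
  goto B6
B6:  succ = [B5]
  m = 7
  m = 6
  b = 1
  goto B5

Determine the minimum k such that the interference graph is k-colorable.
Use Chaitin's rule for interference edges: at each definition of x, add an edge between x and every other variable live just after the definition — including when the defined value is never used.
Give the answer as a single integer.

Block summaries:
  B0 def {b,m} use ∅
  B1 def {m,t} use ∅
  B2 def {m} use {b}
  B3 def {t} use {m,t}
  B4 def {t} use {m,t}
  B5 def {j,m} use {b}
  B6 def {b,m} use ∅

Liveness:
  live B0: ∅→{b}
  live B1: {b}→{b,t}
  live B2: {b,t}→{b,m,t}
  live B3: {b,m,t}→{b}
  live B4: {b,m,t}→{b}
  live B5: {b}→∅
  live B6: ∅→{b}

Interference:
  b — {j,m,t}
  j — {b}
  m — {b,t}
  t — {b,m}

Registers:
  lower bound: {b,m,t} mutually conflict ⇒ χ ≥ 3
  3-colouring: R0={b}  R1={j,m}  R2={t}
  χ = 3

Answer: 3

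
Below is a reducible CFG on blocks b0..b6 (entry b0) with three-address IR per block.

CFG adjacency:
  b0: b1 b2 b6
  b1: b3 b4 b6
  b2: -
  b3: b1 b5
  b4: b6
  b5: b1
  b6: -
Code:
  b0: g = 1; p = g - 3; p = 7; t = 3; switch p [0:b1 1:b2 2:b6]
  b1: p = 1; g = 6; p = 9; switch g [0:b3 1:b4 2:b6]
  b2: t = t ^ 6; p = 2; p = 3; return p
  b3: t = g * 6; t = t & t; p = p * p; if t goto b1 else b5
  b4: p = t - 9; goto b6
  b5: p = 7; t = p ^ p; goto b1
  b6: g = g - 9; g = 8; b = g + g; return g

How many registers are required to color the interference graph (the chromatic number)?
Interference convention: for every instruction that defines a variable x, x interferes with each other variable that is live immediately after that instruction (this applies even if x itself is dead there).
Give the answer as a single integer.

Answer: 3

Derivation:
Per-block:
  b0: {g,p,t} / ∅
  b1: {g,p} / ∅
  b2: {p,t} / {t}
  b3: {p,t} / {g,p}
  b4: {p} / {t}
  b5: {p,t} / ∅
  b6: {b,g} / {g}

Backward fixpoint:
  b0: in=∅ out={g,t}
  b1: in={t} out={g,p,t}
  b2: in={t} out=∅
  b3: in={g,p} out={t}
  b4: in={g,t} out={g}
  b5: in=∅ out={t}
  b6: in={g} out=∅

Interference:
  b↔{g}
  g↔{b,p,t}
  p↔{g,t}
  t↔{g,p}

Chromatic number:
  {g,p,t} pairwise interfere (3-clique) ⇒ χ ≥ 3
  assign b→r1 g→r0 p→r1 t→r2 — no edge inside a register ⇒ χ ≤ 3
  χ = 3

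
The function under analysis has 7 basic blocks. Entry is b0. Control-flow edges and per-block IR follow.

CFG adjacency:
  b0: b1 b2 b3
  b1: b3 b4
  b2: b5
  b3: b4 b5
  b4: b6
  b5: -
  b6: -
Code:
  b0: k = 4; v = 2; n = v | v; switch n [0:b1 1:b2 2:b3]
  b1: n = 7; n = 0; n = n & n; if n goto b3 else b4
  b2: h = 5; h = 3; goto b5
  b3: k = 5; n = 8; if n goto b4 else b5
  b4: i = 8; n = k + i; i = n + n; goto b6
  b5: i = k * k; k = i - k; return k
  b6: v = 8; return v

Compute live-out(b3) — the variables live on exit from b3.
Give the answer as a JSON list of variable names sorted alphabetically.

def/use:
  b0 def {k,n,v} use ∅
  b1 def {n} use ∅
  b2 def {h} use ∅
  b3 def {k,n} use ∅
  b4 def {i,n} use {k}
  b5 def {i,k} use {k}
  b6 def {v} use ∅

Live sets:
  b0: in=∅ out={k}
  b1: in={k} out={k}
  b2: in={k} out={k}
  b3: in=∅ out={k}
  b4: in={k} out=∅
  b5: in={k} out=∅
  b6: in=∅ out=∅

live-out(b3) = ["k"]

Answer: ["k"]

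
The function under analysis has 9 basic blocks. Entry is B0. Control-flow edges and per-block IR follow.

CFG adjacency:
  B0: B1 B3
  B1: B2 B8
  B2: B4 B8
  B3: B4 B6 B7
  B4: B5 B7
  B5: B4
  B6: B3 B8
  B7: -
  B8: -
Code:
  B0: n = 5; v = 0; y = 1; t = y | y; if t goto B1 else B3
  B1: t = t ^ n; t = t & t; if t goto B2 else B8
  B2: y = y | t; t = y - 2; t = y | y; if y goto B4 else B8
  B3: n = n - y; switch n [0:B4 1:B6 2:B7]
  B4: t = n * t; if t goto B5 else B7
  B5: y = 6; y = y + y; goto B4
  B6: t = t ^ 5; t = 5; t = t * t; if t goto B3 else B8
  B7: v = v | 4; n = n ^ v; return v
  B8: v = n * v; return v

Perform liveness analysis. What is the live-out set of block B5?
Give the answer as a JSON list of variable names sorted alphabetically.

Answer: ["n", "t", "v"]

Derivation:
Block summaries:
  B0: def={n,t,v,y} ue=∅
  B1: def={t} ue={n,t}
  B2: def={t,y} ue={t,y}
  B3: def={n} ue={n,y}
  B4: def={t} ue={n,t}
  B5: def={y} ue=∅
  B6: def={t} ue={t}
  B7: def={n,v} ue={n,v}
  B8: def={v} ue={n,v}

Live sets:
  live B0: ∅→{n,t,v,y}
  live B1: {n,t,v,y}→{n,t,v,y}
  live B2: {n,t,v,y}→{n,t,v}
  live B3: {n,t,v,y}→{n,t,v,y}
  live B4: {n,t,v}→{n,t,v}
  live B5: {n,t,v}→{n,t,v}
  live B6: {n,t,v,y}→{n,t,v,y}
  live B7: {n,v}→∅
  live B8: {n,v}→∅

live-out(B5) = ["n", "t", "v"]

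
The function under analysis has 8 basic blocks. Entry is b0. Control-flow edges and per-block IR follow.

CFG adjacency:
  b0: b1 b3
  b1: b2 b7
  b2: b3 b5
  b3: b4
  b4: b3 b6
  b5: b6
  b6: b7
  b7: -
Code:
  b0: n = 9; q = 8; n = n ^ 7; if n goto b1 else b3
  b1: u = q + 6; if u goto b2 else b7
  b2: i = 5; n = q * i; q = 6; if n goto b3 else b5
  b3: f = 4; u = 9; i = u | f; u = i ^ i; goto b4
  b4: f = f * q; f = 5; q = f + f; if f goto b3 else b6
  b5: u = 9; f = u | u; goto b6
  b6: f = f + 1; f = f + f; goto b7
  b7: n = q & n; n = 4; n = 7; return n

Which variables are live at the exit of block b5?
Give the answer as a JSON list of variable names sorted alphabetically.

Answer: ["f", "n", "q"]

Working:
Per-block:
  b0: {n,q} / ∅
  b1: {u} / {q}
  b2: {i,n,q} / {q}
  b3: {f,i,u} / ∅
  b4: {f,q} / {f,q}
  b5: {f,u} / ∅
  b6: {f} / {f}
  b7: {n} / {n,q}

Live sets:
  b0 li=∅ lo={n,q}
  b1 li={n,q} lo={n,q}
  b2 li={q} lo={n,q}
  b3 li={n,q} lo={f,n,q}
  b4 li={f,n,q} lo={f,n,q}
  b5 li={n,q} lo={f,n,q}
  b6 li={f,n,q} lo={n,q}
  b7 li={n,q} lo=∅

live-out(b5) = ["f", "n", "q"]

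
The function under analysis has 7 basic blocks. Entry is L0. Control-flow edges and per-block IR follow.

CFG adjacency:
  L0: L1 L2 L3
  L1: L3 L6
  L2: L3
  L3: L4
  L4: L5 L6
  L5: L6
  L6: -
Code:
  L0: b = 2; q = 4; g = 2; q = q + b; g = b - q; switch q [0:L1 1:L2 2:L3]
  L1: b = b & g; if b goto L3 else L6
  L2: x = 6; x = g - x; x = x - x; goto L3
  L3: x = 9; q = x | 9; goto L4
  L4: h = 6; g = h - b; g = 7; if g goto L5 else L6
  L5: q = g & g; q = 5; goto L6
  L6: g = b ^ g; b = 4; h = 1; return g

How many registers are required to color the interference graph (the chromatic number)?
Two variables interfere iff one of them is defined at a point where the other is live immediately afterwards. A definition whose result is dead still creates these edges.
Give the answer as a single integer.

Block summaries:
  L0 def {b,g,q} use ∅
  L1 def {b} use {b,g}
  L2 def {x} use {g}
  L3 def {q,x} use ∅
  L4 def {g,h} use {b}
  L5 def {q} use {g}
  L6 def {b,g,h} use {b,g}

Live sets:
  L0 li=∅ lo={b,g}
  L1 li={b,g} lo={b,g}
  L2 li={b,g} lo={b}
  L3 li={b} lo={b}
  L4 li={b} lo={b,g}
  L5 li={b,g} lo={b,g}
  L6 li={b,g} lo=∅

Interference:
  b: {g,h,q,x}
  g: {b,h,q,x}
  h: {b,g}
  q: {b,g}
  x: {b,g}

Colouring:
  lower bound: {b,g,h} mutually conflict ⇒ χ ≥ 3
  assign b→R0 g→R1 h→R2 q→R2 x→R2 — no edge inside a register ⇒ χ ≤ 3
  χ = 3

Answer: 3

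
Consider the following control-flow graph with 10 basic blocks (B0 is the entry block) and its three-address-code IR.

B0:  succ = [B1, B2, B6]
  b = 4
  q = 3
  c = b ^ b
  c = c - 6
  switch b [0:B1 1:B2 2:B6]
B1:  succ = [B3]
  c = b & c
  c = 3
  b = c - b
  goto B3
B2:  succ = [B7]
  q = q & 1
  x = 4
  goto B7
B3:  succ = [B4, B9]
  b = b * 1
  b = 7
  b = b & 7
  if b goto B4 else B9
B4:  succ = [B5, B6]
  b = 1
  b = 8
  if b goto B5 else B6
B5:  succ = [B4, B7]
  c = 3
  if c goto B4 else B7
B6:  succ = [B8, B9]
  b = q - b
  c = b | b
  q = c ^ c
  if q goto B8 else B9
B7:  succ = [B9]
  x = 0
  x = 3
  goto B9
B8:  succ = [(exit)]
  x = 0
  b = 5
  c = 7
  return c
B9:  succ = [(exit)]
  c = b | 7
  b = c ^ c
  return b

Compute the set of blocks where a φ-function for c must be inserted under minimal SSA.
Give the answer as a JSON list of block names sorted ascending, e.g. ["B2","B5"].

Answer: ["B4", "B6", "B7", "B9"]

Analysis:
idom tree: B1←B0 B2←B0 B3←B1 B4←B3 B5←B4 B6←B0 B7←B0 B8←B6 B9←B0
Join-block Dom:
  B4: preds {B3,B5}: {B0,B1,B3} ∩ {B0,B1,B3,B4,B5} = {B0,B1,B3}; idom=B3
  B6: preds {B0,B4}: {B0} ∩ {B0,B1,B3,B4} = {B0}; idom=B0
  B7: preds {B2,B5}: {B0,B2} ∩ {B0,B1,B3,B4,B5} = {B0}; idom=B0
  B9: preds {B3,B6,B7}: {B0,B1,B3} ∩ {B0,B6} ∩ {B0,B7} = {B0}; idom=B0

Frontier:
  join B4 pred B3: · stop@B3
  join B4 pred B5: B5→B4 stop@B3
  join B6 pred B0: · stop@B0
  join B6 pred B4: B4→B3→B1 stop@B0
  join B7 pred B2: B2 stop@B0
  join B7 pred B5: B5→B4→B3→B1 stop@B0
  join B9 pred B3: B3→B1 stop@B0
  join B9 pred B6: B6 stop@B0
  join B9 pred B7: B7 stop@B0
  DF(B0)=∅
  DF(B1)={B6,B7,B9}
  DF(B2)={B7}
  DF(B3)={B6,B7,B9}
  DF(B4)={B4,B6,B7}
  DF(B5)={B4,B7}
  DF(B6)={B9}
  DF(B7)={B9}
  DF(B8)=∅
  DF(B9)=∅

φ for c: defs {B0,B1,B5,B6,B8,B9}
  DF⁺ = {B4,B6,B7,B9}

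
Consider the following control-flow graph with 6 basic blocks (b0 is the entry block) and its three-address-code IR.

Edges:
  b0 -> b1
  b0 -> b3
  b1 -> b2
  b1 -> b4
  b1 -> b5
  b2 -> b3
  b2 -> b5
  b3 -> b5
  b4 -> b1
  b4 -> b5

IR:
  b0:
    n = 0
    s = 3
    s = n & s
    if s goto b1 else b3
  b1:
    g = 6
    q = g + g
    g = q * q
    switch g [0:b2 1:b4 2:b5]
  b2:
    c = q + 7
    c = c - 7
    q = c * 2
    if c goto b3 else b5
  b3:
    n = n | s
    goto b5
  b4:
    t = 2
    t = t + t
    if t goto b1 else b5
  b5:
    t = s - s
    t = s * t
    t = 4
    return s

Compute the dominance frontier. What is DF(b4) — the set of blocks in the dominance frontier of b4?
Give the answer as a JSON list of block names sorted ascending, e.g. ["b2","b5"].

idom tree: b1←b0 b2←b1 b3←b0 b4←b1 b5←b0
Dom∩ at merges:
  b1: preds {b0,b4}: {b0} ∩ {b0,b1,b4} = {b0}; idom=b0
  b3: preds {b0,b2}: {b0} ∩ {b0,b1,b2} = {b0}; idom=b0
  b5: preds {b1,b2,b3,b4}: {b0,b1} ∩ {b0,b1,b2} ∩ {b0,b3} ∩ {b0,b1,b4} = {b0}; idom=b0

DF walk-up:
  join b1 pred b0: · stop@b0
  join b1 pred b4: b4→b1 stop@b0
  join b3 pred b0: · stop@b0
  join b3 pred b2: b2→b1 stop@b0
  join b5 pred b1: b1 stop@b0
  join b5 pred b2: b2→b1 stop@b0
  join b5 pred b3: b3 stop@b0
  join b5 pred b4: b4→b1 stop@b0
  b0: DF=∅
  b1: DF={b1,b3,b5}
  b2: DF={b3,b5}
  b3: DF={b5}
  b4: DF={b1,b5}
  b5: DF=∅

DF(b4) = ["b1", "b5"]

Answer: ["b1", "b5"]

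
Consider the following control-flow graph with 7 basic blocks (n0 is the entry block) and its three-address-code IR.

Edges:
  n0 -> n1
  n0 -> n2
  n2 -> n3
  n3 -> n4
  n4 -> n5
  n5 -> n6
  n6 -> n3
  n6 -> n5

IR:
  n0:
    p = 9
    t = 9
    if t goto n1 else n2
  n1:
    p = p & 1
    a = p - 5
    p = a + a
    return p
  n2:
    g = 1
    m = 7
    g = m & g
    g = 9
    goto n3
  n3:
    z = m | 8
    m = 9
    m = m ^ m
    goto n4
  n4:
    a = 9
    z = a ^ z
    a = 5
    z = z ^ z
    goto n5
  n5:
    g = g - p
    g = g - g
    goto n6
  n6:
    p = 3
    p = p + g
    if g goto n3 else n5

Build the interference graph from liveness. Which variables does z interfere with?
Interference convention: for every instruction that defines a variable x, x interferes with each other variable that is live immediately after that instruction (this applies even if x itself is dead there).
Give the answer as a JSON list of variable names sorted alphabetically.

Answer: ["a", "g", "m", "p"]

Working:
Per-block:
  n0 def {p,t} use ∅
  n1 def {a,p} use {p}
  n2 def {g,m} use ∅
  n3 def {m,z} use {m}
  n4 def {a,z} use {z}
  n5 def {g} use {g,p}
  n6 def {p} use {g}

Liveness:
  n0: in=∅ out={p}
  n1: in={p} out=∅
  n2: in={p} out={g,m,p}
  n3: in={g,m,p} out={g,m,p,z}
  n4: in={g,m,p,z} out={g,m,p}
  n5: in={g,m,p} out={g,m}
  n6: in={g,m} out={g,m,p}

Conflict graph:
  a↔{g,m,p,z}
  g↔{a,m,p,z}
  m↔{a,g,p,z}
  p↔{a,g,m,t,z}
  t↔{p}
  z↔{a,g,m,p}

N(z) = ["a", "g", "m", "p"]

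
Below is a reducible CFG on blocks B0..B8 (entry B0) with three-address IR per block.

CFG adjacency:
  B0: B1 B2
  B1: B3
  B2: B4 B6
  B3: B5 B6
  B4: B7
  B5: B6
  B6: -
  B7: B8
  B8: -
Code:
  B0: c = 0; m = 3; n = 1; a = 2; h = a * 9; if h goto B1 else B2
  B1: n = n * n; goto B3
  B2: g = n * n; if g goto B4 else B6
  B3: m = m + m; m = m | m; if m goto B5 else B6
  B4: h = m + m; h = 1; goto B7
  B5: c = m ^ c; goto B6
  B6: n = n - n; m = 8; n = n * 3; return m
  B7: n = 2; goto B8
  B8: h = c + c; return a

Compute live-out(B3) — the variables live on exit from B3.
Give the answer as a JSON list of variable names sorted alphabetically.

Block summaries:
  B0 def {a,c,h,m,n} use ∅
  B1 def {n} use {n}
  B2 def {g} use {n}
  B3 def {m} use {m}
  B4 def {h} use {m}
  B5 def {c} use {c,m}
  B6 def {m,n} use {n}
  B7 def {n} use ∅
  B8 def {h} use {a,c}

Liveness:
  B0 li=∅ lo={a,c,m,n}
  B1 li={c,m,n} lo={c,m,n}
  B2 li={a,c,m,n} lo={a,c,m,n}
  B3 li={c,m,n} lo={c,m,n}
  B4 li={a,c,m} lo={a,c}
  B5 li={c,m,n} lo={n}
  B6 li={n} lo=∅
  B7 li={a,c} lo={a,c}
  B8 li={a,c} lo=∅

live-out(B3) = ["c", "m", "n"]

Answer: ["c", "m", "n"]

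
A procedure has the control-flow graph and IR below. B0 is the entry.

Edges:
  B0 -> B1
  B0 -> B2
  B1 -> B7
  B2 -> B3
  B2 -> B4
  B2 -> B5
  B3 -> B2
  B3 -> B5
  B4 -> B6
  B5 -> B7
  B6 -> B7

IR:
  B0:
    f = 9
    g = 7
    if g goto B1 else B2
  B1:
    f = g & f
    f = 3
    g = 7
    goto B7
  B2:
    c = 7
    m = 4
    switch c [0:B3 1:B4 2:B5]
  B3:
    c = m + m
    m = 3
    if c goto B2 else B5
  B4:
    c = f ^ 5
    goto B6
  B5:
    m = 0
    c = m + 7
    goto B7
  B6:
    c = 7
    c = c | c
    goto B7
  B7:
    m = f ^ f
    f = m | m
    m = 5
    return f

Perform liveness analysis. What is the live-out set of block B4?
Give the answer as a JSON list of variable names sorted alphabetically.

Answer: ["f"]

Working:
def/use:
  B0: def={f,g} ue=∅
  B1: def={f,g} ue={f,g}
  B2: def={c,m} ue=∅
  B3: def={c,m} ue={m}
  B4: def={c} ue={f}
  B5: def={c,m} ue=∅
  B6: def={c} ue=∅
  B7: def={f,m} ue={f}

Backward fixpoint:
  B0: in=∅ out={f,g}
  B1: in={f,g} out={f}
  B2: in={f} out={f,m}
  B3: in={f,m} out={f}
  B4: in={f} out={f}
  B5: in={f} out={f}
  B6: in={f} out={f}
  B7: in={f} out=∅

live-out(B4) = ["f"]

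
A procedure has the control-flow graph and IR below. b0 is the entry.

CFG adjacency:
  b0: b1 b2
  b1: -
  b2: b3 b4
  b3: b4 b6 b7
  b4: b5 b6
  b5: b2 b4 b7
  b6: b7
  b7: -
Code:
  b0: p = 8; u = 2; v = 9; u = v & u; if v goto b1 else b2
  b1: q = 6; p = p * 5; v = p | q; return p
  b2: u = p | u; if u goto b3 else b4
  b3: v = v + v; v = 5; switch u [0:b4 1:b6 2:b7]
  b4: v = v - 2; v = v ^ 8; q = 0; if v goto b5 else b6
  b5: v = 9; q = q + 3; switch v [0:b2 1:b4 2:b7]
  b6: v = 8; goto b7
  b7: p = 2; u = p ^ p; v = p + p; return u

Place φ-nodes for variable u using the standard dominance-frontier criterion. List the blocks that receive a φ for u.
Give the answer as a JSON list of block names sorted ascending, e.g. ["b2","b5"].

Answer: ["b2"]

Analysis:
idom tree: b1←b0 b2←b0 b3←b2 b4←b2 b5←b4 b6←b2 b7←b2
Dom∩ at merges:
  b2: preds {b0,b5}: {b0} ∩ {b0,b2,b4,b5} = {b0}; idom=b0
  b4: preds {b2,b3,b5}: {b0,b2} ∩ {b0,b2,b3} ∩ {b0,b2,b4,b5} = {b0,b2}; idom=b2
  b6: preds {b3,b4}: {b0,b2,b3} ∩ {b0,b2,b4} = {b0,b2}; idom=b2
  b7: preds {b3,b5,b6}: {b0,b2,b3} ∩ {b0,b2,b4,b5} ∩ {b0,b2,b6} = {b0,b2}; idom=b2

Frontier:
  b2←b0: walk · to b0
  b2←b5: walk b5→b4→b2 to b0
  b4←b2: walk · to b2
  b4←b3: walk b3 to b2
  b4←b5: walk b5→b4 to b2
  b6←b3: walk b3 to b2
  b6←b4: walk b4 to b2
  b7←b3: walk b3 to b2
  b7←b5: walk b5→b4 to b2
  b7←b6: walk b6 to b2
  DF(b0)=∅
  DF(b1)=∅
  DF(b2)={b2}
  DF(b3)={b4,b6,b7}
  DF(b4)={b2,b4,b6,b7}
  DF(b5)={b2,b4,b7}
  DF(b6)={b7}
  DF(b7)=∅

φ for u: defs {b0,b2,b7}
  DF⁺ = {b2}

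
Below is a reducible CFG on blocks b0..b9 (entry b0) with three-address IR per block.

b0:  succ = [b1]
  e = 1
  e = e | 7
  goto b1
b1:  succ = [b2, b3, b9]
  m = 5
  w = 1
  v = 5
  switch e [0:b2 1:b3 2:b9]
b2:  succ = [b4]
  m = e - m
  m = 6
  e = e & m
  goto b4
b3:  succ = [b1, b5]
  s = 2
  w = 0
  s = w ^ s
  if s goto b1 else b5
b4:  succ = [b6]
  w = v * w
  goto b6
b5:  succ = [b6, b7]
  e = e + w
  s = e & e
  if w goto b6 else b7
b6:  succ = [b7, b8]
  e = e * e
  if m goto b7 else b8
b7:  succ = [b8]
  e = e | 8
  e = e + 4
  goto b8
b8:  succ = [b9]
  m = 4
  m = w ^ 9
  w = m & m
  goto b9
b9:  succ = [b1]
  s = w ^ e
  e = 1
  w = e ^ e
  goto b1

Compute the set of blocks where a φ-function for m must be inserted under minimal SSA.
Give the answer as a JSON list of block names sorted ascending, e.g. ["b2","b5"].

idom tree: b1←b0 b2←b1 b3←b1 b4←b2 b5←b3 b6←b1 b7←b1 b8←b1 b9←b1
Dom at joins:
  b1: preds {b0,b3,b9}: {b0} ∩ {b0,b1,b3} ∩ {b0,b1,b9} = {b0}; idom=b0
  b6: preds {b4,b5}: {b0,b1,b2,b4} ∩ {b0,b1,b3,b5} = {b0,b1}; idom=b1
  b7: preds {b5,b6}: {b0,b1,b3,b5} ∩ {b0,b1,b6} = {b0,b1}; idom=b1
  b8: preds {b6,b7}: {b0,b1,b6} ∩ {b0,b1,b7} = {b0,b1}; idom=b1
  b9: preds {b1,b8}: {b0,b1} ∩ {b0,b1,b8} = {b0,b1}; idom=b1

DF walk-up:
  join b1 pred b0: · stop@b0
  join b1 pred b3: b3→b1 stop@b0
  join b1 pred b9: b9→b1 stop@b0
  join b6 pred b4: b4→b2 stop@b1
  join b6 pred b5: b5→b3 stop@b1
  join b7 pred b5: b5→b3 stop@b1
  join b7 pred b6: b6 stop@b1
  join b8 pred b6: b6 stop@b1
  join b8 pred b7: b7 stop@b1
  join b9 pred b1: · stop@b1
  join b9 pred b8: b8 stop@b1
  b0 → ∅
  b1 → {b1}
  b2 → {b6}
  b3 → {b1,b6,b7}
  b4 → {b6}
  b5 → {b6,b7}
  b6 → {b7,b8}
  b7 → {b8}
  b8 → {b9}
  b9 → {b1}

φ for m: defs {b1,b2,b8}
  DF⁺ = {b1,b6,b7,b8,b9}

Answer: ["b1", "b6", "b7", "b8", "b9"]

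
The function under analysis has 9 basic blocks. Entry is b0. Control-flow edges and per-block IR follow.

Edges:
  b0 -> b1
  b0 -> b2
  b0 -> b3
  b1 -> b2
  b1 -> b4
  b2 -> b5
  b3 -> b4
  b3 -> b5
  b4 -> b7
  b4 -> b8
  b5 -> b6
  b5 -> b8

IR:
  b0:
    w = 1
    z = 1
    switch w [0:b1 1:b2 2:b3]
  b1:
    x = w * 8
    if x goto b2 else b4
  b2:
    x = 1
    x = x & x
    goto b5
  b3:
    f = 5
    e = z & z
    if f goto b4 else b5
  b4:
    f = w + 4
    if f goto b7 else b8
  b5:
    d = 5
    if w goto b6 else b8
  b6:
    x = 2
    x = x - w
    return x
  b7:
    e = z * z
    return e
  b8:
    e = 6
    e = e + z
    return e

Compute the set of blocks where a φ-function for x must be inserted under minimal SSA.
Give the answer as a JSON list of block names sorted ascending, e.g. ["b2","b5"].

Answer: ["b2", "b4", "b5", "b8"]

Derivation:
idom tree: b1←b0 b2←b0 b3←b0 b4←b0 b5←b0 b6←b5 b7←b4 b8←b0
Dom at joins:
  b2: preds {b0,b1}: {b0} ∩ {b0,b1} = {b0}; idom=b0
  b4: preds {b1,b3}: {b0,b1} ∩ {b0,b3} = {b0}; idom=b0
  b5: preds {b2,b3}: {b0,b2} ∩ {b0,b3} = {b0}; idom=b0
  b8: preds {b4,b5}: {b0,b4} ∩ {b0,b5} = {b0}; idom=b0

DF walk-up:
  b2←b0: walk · to b0
  b2←b1: walk b1 to b0
  b4←b1: walk b1 to b0
  b4←b3: walk b3 to b0
  b5←b2: walk b2 to b0
  b5←b3: walk b3 to b0
  b8←b4: walk b4 to b0
  b8←b5: walk b5 to b0
  b0: DF=∅
  b1: DF={b2,b4}
  b2: DF={b5}
  b3: DF={b4,b5}
  b4: DF={b8}
  b5: DF={b8}
  b6: DF=∅
  b7: DF=∅
  b8: DF=∅

φ for x: defs {b1,b2,b6}
  DF⁺ = {b2,b4,b5,b8}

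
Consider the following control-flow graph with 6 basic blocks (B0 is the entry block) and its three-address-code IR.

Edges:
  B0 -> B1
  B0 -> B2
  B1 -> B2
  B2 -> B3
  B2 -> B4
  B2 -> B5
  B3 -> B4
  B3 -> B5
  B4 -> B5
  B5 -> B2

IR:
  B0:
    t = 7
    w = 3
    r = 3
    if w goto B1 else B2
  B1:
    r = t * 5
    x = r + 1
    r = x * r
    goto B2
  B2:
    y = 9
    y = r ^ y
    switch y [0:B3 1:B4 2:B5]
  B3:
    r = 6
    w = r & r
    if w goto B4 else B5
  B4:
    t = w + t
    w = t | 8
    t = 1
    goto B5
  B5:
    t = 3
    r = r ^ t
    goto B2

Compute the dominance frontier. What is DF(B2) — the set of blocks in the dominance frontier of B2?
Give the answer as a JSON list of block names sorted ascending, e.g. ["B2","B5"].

Answer: ["B2"]

Analysis:
idom tree: B1←B0 B2←B0 B3←B2 B4←B2 B5←B2
Join-block Dom:
  B2: preds {B0,B1,B5}: {B0} ∩ {B0,B1} ∩ {B0,B2,B5} = {B0}; idom=B0
  B4: preds {B2,B3}: {B0,B2} ∩ {B0,B2,B3} = {B0,B2}; idom=B2
  B5: preds {B2,B3,B4}: {B0,B2} ∩ {B0,B2,B3} ∩ {B0,B2,B4} = {B0,B2}; idom=B2

DF derivation:
  join B2 pred B0: · stop@B0
  join B2 pred B1: B1 stop@B0
  join B2 pred B5: B5→B2 stop@B0
  join B4 pred B2: · stop@B2
  join B4 pred B3: B3 stop@B2
  join B5 pred B2: · stop@B2
  join B5 pred B3: B3 stop@B2
  join B5 pred B4: B4 stop@B2
  DF(B0)=∅
  DF(B1)={B2}
  DF(B2)={B2}
  DF(B3)={B4,B5}
  DF(B4)={B5}
  DF(B5)={B2}

DF(B2) = ["B2"]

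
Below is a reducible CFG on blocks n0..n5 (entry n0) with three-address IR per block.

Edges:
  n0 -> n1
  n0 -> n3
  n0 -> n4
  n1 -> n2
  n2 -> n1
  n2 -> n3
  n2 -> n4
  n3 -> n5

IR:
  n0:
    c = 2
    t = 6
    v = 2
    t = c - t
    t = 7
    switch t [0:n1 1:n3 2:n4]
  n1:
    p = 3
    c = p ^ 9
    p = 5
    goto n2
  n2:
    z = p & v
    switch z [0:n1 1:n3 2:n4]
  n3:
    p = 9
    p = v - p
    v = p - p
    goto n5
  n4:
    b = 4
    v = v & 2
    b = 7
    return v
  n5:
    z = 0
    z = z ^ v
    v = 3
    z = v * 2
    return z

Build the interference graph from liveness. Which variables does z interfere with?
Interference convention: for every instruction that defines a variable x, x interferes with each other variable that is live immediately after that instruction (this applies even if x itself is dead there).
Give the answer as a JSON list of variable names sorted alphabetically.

def/use:
  n0 def {c,t,v} use ∅
  n1 def {c,p} use ∅
  n2 def {z} use {p,v}
  n3 def {p,v} use {v}
  n4 def {b,v} use {v}
  n5 def {v,z} use {v}

Backward fixpoint:
  live n0: ∅→{v}
  live n1: {v}→{p,v}
  live n2: {p,v}→{v}
  live n3: {v}→{v}
  live n4: {v}→∅
  live n5: {v}→∅

Interference:
  b: {v}
  c: {t,v}
  p: {v}
  t: {c,v}
  v: {b,c,p,t,z}
  z: {v}

N(z) = ["v"]

Answer: ["v"]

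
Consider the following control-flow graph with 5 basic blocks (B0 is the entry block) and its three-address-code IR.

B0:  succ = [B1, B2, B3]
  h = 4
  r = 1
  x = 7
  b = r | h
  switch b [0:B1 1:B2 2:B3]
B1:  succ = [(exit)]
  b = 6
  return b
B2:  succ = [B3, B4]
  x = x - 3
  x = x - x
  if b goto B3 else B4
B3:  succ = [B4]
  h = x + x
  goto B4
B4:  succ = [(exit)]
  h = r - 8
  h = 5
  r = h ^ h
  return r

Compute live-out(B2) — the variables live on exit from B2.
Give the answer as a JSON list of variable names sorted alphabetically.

Answer: ["r", "x"]

Derivation:
Per-block:
  B0: def={b,h,r,x} ue=∅
  B1: def={b} ue=∅
  B2: def={x} ue={b,x}
  B3: def={h} ue={x}
  B4: def={h,r} ue={r}

Liveness:
  B0 li=∅ lo={b,r,x}
  B1 li=∅ lo=∅
  B2 li={b,r,x} lo={r,x}
  B3 li={r,x} lo={r}
  B4 li={r} lo=∅

live-out(B2) = ["r", "x"]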